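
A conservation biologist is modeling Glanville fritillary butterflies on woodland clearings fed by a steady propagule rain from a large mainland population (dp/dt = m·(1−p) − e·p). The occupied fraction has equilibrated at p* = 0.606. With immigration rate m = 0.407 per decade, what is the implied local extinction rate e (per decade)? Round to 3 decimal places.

At equilibrium m(1−p*) = e·p*, so e = m(1−p*)/p*.
e = 0.407 × 0.3940 / 0.606 = 0.2646.

0.265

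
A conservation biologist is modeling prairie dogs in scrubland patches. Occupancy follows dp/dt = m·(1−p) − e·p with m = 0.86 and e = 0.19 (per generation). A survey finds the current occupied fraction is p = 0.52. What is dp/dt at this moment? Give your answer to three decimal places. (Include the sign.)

0.314

Colonization term: m·(1−p) = 0.86×0.4800 = 0.41280.
Extinction term: e·p = 0.09880.
dp/dt = 0.41280 − 0.09880 = 0.31400.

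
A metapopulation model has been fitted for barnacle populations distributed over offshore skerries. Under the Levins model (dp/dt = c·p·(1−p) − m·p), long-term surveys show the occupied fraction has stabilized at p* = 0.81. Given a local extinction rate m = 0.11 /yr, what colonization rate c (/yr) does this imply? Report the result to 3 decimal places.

0.579

At equilibrium c(1−p*) = m, so c = m/(1−p*).
c = 0.11/(1 − 0.81) = 0.11/0.1900 = 0.5789.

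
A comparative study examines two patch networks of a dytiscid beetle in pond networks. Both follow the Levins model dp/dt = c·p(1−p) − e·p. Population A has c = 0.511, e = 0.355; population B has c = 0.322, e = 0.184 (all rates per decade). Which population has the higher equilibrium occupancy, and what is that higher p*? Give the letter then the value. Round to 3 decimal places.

A: p*_A = 1 − 0.355/0.511 = 0.3053.
B: p*_B = 1 − 0.184/0.322 = 0.4286.
B is higher at 0.4286.

B, 0.429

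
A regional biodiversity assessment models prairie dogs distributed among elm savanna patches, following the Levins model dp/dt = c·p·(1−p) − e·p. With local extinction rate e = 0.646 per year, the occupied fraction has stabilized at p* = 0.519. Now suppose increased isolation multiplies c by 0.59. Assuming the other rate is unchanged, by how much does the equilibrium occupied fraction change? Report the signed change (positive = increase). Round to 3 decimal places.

Balance c(1−p*) = e gives c = e/(1 − 0.51900) = 0.646/0.48100 = 1.34304.
New p* = 1 − e/c = 1 − 0.64600/0.79239 = 0.18474.
Δp* = 0.18474 − 0.51900 = -0.33426.

-0.334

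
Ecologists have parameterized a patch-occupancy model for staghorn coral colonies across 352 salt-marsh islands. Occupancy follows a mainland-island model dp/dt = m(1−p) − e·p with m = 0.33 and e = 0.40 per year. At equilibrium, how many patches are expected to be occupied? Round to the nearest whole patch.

159

p* = m/(m+e) = 0.33/0.7300 = 0.4521.
Expected occupied patches = N × p* = 352 × 0.4521 = 159.12 ≈ 159.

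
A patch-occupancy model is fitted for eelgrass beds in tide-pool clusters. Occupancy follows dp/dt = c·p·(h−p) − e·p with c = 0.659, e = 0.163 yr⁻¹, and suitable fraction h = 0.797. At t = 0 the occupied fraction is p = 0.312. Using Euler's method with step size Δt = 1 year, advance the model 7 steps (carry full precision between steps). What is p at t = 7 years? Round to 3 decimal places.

0.527

Update rule: p ← p + [c·p·(h−p) − e·p]·Δt with Δt = 1.
p: 0.31200 → 0.36086  (Δp = +0.04886)
p: 0.36086 → 0.40576  (Δp = +0.04490)
p: 0.40576 → 0.44424  (Δp = +0.03848)
p: 0.44424 → 0.47510  (Δp = +0.03086)
p: 0.47510 → 0.49844  (Δp = +0.02334)
p: 0.49844 → 0.51526  (Δp = +0.01682)
p: 0.51526 → 0.52694  (Δp = +0.01168)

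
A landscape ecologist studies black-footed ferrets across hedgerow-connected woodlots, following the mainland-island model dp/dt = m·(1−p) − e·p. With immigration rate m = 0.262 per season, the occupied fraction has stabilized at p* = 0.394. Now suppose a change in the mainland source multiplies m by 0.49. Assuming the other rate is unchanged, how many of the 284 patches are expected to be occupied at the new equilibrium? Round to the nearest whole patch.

Balance m(1−p*) = e·p* gives e = m(1−p*)/p* = 0.262×0.60600/0.39400 = 0.40297.
New p* = m/(m+e) = 0.12838/(0.12838+0.40297) = 0.24161.
Expected occupied = 284 × 0.24161 = 68.62 ≈ 69.

69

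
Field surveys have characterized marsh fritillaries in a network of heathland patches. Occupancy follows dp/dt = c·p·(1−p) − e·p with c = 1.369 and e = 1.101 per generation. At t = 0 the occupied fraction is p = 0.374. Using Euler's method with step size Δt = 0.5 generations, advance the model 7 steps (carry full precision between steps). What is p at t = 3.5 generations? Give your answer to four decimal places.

Update rule: p ← p + [c·p·(1−p) − e·p]·Δt with Δt = 0.5.
p: 0.37400 → 0.32837  (Δp = -0.04563)
p: 0.32837 → 0.29856  (Δp = -0.02981)
p: 0.29856 → 0.27756  (Δp = -0.02101)
p: 0.27756 → 0.26202  (Δp = -0.01554)
p: 0.26202 → 0.25013  (Δp = -0.01188)
p: 0.25013 → 0.24082  (Δp = -0.00931)
p: 0.24082 → 0.23340  (Δp = -0.00743)

0.2334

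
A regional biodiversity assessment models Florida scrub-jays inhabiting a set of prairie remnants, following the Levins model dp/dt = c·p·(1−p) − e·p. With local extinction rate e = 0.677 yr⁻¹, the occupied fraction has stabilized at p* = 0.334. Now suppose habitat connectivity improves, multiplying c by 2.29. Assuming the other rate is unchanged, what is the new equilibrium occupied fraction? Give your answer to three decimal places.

0.709

Balance c(1−p*) = e gives c = e/(1 − 0.33400) = 0.677/0.66600 = 1.01652.
New p* = 1 − e/c = 1 − 0.67700/2.32783 = 0.70917.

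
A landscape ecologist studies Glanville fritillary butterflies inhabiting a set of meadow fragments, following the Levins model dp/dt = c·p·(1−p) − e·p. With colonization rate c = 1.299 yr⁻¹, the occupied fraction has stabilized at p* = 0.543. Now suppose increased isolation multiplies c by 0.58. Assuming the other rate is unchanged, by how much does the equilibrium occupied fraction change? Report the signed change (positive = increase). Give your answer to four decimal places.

-0.3309

Balance c(1−p*) = e gives e = 1.299×(1 − 0.54300) = 0.59364.
New p* = 1 − e/c = 1 − 0.59364/0.75342 = 0.21207.
Δp* = 0.21207 − 0.54300 = -0.33093.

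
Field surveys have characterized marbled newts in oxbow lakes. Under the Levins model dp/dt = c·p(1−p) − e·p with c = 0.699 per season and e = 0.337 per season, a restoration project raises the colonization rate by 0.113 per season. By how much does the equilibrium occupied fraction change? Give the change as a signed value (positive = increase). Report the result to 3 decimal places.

Before: p* = 1 − 0.337/0.699 = 0.5179.
After the change, c = 0.812, e = 0.337, so p* = 1 − 0.337/0.812 = 0.5850.
Δp* = 0.5850 − 0.5179 = +0.0671.

0.067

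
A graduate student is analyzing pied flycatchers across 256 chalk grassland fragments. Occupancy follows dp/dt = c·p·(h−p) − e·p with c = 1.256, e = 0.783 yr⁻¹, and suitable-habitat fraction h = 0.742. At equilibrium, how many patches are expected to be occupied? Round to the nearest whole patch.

p* = h − e/c = 0.742 − 0.6234 = 0.1186.
Expected occupied patches = N × p* = 256 × 0.1186 = 30.36 ≈ 30.

30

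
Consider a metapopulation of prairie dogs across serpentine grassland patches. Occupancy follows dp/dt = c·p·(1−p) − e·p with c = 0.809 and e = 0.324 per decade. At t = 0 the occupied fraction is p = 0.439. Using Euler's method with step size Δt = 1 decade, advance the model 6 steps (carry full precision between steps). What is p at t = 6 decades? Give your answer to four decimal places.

Update rule: p ← p + [c·p·(1−p) − e·p]·Δt with Δt = 1.
step 1: Δp = +0.05700, p = 0.49600
step 2: Δp = +0.04153, p = 0.53754
step 3: Δp = +0.02695, p = 0.56448
step 4: Δp = +0.01599, p = 0.58048
step 5: Δp = +0.00894, p = 0.58941
step 6: Δp = +0.00481, p = 0.59423

0.5942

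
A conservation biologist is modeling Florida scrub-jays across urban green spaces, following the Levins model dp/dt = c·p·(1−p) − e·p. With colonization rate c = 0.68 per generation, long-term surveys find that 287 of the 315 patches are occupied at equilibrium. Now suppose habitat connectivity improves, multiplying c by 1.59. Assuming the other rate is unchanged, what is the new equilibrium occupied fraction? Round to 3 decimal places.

0.944

Observed p* = 287/315 = 0.91111.
Balance c(1−p*) = e gives e = 0.68×(1 − 0.91111) = 0.06045.
New p* = 1 − e/c = 1 − 0.06045/1.08120 = 0.94409.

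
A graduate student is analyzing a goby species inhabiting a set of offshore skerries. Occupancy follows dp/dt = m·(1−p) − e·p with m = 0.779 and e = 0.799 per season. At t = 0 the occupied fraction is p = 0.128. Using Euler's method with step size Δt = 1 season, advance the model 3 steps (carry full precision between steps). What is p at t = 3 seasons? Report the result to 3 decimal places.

0.564

Update rule: p ← p + [m·(1−p) − e·p]·Δt with Δt = 1.
t = 1: p = 0.12800 + (+0.57702) = 0.70502
t = 2: p = 0.70502 + (-0.33352) = 0.37150
t = 3: p = 0.37150 + (+0.19277) = 0.56427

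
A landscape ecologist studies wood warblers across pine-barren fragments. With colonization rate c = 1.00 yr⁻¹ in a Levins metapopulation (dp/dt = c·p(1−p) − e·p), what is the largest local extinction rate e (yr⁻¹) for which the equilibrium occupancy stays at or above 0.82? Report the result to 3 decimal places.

0.180

1 − e/c ≥ 0.82 ⇒ e ≤ c(1 − 0.82) = 1.00 × 0.1800.
e_max = 0.1800.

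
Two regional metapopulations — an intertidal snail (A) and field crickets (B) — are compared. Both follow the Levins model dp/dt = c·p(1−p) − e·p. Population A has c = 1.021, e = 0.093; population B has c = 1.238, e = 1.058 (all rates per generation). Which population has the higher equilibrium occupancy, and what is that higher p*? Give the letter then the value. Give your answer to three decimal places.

A, 0.909

A: p*_A = 1 − 0.093/1.021 = 0.9089.
B: p*_B = 1 − 1.058/1.238 = 0.1454.
A is higher at 0.9089.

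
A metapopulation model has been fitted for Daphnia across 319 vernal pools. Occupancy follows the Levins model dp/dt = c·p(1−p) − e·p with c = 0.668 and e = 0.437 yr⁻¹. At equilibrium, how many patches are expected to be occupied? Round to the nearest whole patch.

p* = 1 − e/c = 1 − 0.437/0.668 = 0.3458.
Expected occupied patches = N × p* = 319 × 0.3458 = 110.31 ≈ 110.

110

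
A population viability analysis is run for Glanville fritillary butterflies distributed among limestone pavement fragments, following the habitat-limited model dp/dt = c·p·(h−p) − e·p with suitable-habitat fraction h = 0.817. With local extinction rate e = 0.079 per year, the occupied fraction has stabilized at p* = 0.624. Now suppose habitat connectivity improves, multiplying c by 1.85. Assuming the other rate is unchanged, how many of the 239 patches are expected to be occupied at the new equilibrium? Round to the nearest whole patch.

Balance c(h−p*) = e gives c = e/(0.817 − 0.62400) = 0.079/0.19300 = 0.40933.
New p* = 0.817 − e/c = 0.817 − 0.07900/0.75726 = 0.71268.
Expected occupied = 239 × 0.71268 = 170.33 ≈ 170.

170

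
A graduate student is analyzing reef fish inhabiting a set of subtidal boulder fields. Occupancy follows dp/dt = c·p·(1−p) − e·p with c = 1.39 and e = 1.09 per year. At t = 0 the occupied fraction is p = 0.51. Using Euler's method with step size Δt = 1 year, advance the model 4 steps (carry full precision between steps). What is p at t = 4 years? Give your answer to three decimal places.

Update rule: p ← p + [c·p·(1−p) − e·p]·Δt with Δt = 1.
step 1: Δp = -0.20854, p = 0.30146
step 2: Δp = -0.03588, p = 0.26558
step 3: Δp = -0.01837, p = 0.24721
step 4: Δp = -0.01078, p = 0.23643

0.236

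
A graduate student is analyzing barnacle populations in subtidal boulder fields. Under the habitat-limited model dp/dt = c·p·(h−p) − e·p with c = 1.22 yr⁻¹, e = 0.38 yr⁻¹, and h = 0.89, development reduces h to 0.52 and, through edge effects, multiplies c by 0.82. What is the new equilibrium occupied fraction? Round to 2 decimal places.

0.14

Before: p* = h − e/c = 0.89 − 0.38/1.22 = 0.89 − 0.3115 = 0.5785.
After: c = 1.0004, e = 0.38, h = 0.52; p* = 0.52 − 0.38/1.0004 = 0.1402.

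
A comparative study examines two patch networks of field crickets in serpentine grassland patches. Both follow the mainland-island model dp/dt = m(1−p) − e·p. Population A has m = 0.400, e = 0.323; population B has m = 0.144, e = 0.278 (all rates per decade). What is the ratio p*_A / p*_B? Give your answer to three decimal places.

1.621

A: p*_A = m/(m+e) = 0.400/0.7230 = 0.5533.
B: p*_B = 0.144/0.4220 = 0.3412.
p*_A / p*_B = 0.5533/0.3412 = 1.6213.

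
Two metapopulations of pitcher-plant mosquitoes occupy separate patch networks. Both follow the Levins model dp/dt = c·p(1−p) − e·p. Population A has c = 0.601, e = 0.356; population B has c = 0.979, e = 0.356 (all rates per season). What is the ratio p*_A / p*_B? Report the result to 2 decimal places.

A: p*_A = 1 − 0.356/0.601 = 0.4077.
B: p*_B = 1 − 0.356/0.979 = 0.6364.
p*_A / p*_B = 0.4077/0.6364 = 0.6406.

0.64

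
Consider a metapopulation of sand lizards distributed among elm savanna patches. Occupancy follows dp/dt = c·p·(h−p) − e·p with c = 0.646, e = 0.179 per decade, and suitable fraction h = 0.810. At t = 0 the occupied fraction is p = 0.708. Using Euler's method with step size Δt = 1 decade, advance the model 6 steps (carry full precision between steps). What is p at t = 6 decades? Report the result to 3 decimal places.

Update rule: p ← p + [c·p·(h−p) − e·p]·Δt with Δt = 1.
step 1: Δp = -0.08008, p = 0.62792
step 2: Δp = -0.03854, p = 0.58938
step 3: Δp = -0.02150, p = 0.56788
step 4: Δp = -0.01283, p = 0.55505
step 5: Δp = -0.00794, p = 0.54711
step 6: Δp = -0.00502, p = 0.54209

0.542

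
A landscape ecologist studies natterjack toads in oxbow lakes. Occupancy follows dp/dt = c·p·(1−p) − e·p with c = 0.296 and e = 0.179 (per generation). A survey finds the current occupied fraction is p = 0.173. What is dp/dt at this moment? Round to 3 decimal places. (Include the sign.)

Colonization term: c·p·(1−p) = 0.296×0.173×0.8270 = 0.04235.
Extinction term: e·p = 0.03097.
dp/dt = 0.04235 − 0.03097 = 0.01138.

0.011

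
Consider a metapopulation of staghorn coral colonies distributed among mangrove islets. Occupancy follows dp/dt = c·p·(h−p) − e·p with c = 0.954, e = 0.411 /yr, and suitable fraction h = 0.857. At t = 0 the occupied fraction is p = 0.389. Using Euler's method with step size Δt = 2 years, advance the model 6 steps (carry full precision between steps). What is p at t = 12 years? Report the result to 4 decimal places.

0.4262

Update rule: p ← p + [c·p·(h−p) − e·p]·Δt with Δt = 2.
p: 0.38900 → 0.41660  (Δp = +0.02760)
p: 0.41660 → 0.42422  (Δp = +0.00762)
p: 0.42422 → 0.42581  (Δp = +0.00159)
p: 0.42581 → 0.42611  (Δp = +0.00030)
p: 0.42611 → 0.42617  (Δp = +0.00006)
p: 0.42617 → 0.42618  (Δp = +0.00001)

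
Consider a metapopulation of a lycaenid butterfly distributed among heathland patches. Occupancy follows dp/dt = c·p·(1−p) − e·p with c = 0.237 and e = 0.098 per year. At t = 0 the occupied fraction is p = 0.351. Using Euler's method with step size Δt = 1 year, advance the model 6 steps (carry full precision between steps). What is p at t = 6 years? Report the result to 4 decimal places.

Update rule: p ← p + [c·p·(1−p) − e·p]·Δt with Δt = 1.
  1  |  dp/dt·Δt = +0.019590  |  p_1 = 0.370590
  2  |  dp/dt·Δt = +0.018963  |  p_2 = 0.389554
  3  |  dp/dt·Δt = +0.018183  |  p_3 = 0.407736
  4  |  dp/dt·Δt = +0.017274  |  p_4 = 0.425011
  5  |  dp/dt·Δt = +0.016266  |  p_5 = 0.441277
  6  |  dp/dt·Δt = +0.015188  |  p_6 = 0.456464

0.4565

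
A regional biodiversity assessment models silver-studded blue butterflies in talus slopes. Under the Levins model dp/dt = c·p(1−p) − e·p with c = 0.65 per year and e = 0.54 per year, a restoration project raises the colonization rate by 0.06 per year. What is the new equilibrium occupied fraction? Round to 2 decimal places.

Before: p* = 1 − 0.54/0.65 = 0.1692.
After the change, c = 0.71, e = 0.54, so p* = 1 − 0.54/0.71 = 0.2394.

0.24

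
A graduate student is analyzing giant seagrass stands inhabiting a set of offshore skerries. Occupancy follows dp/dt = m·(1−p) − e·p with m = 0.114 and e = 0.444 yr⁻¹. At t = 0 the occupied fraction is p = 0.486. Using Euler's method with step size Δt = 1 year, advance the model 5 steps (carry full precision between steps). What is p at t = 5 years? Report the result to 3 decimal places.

0.209

Update rule: p ← p + [m·(1−p) − e·p]·Δt with Δt = 1.
p: 0.48600 → 0.32881  (Δp = -0.15719)
p: 0.32881 → 0.25933  (Δp = -0.06948)
p: 0.25933 → 0.22863  (Δp = -0.03071)
p: 0.22863 → 0.21505  (Δp = -0.01357)
p: 0.21505 → 0.20905  (Δp = -0.00600)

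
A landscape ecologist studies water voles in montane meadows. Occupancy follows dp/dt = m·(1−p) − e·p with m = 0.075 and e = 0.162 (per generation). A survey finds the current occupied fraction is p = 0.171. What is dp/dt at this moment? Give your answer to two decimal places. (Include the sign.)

Colonization term: m·(1−p) = 0.075×0.8290 = 0.06217.
Extinction term: e·p = 0.02770.
dp/dt = 0.06217 − 0.02770 = 0.03447.

0.03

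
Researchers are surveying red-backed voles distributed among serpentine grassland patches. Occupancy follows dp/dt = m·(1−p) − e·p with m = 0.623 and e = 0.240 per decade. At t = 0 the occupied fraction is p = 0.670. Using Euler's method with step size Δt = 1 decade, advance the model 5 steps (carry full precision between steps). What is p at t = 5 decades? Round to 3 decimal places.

0.722

Update rule: p ← p + [m·(1−p) − e·p]·Δt with Δt = 1.
  1  |  dp/dt·Δt = +0.044790  |  p_1 = 0.714790
  2  |  dp/dt·Δt = +0.006136  |  p_2 = 0.720926
  3  |  dp/dt·Δt = +0.000841  |  p_3 = 0.721767
  4  |  dp/dt·Δt = +0.000115  |  p_4 = 0.721882
  5  |  dp/dt·Δt = +0.000016  |  p_5 = 0.721898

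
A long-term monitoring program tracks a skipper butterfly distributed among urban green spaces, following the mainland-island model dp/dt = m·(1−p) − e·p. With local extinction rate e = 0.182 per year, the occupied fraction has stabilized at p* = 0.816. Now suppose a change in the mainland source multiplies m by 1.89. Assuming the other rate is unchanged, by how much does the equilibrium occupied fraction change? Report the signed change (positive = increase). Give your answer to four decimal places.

Balance m(1−p*) = e·p* gives m = e·p*/(1−p*) = 0.182×0.81600/0.18400 = 0.80713.
New p* = m/(m+e) = 1.52548/(1.52548+0.18200) = 0.89341.
Δp* = 0.89341 − 0.81600 = +0.07741.

0.0774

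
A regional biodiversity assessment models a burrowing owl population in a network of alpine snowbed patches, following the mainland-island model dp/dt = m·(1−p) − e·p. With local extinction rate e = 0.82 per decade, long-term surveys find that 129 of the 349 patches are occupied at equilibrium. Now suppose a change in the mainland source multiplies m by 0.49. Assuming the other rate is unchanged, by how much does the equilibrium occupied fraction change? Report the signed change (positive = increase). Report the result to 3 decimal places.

Observed p* = 129/349 = 0.36963.
Balance m(1−p*) = e·p* gives m = e·p*/(1−p*) = 0.82×0.36963/0.63037 = 0.48082.
New p* = m/(m+e) = 0.23560/(0.23560+0.82000) = 0.22319.
Δp* = 0.22319 − 0.36963 = -0.14644.

-0.146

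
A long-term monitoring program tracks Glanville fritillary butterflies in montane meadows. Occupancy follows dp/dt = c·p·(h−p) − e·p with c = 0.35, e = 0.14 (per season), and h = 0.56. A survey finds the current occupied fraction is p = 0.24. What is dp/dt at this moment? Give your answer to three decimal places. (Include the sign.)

-0.007

Colonization term: c·p·(h−p) = 0.35×0.24×0.3200 = 0.02688.
Extinction term: e·p = 0.03360.
dp/dt = 0.02688 − 0.03360 = -0.00672.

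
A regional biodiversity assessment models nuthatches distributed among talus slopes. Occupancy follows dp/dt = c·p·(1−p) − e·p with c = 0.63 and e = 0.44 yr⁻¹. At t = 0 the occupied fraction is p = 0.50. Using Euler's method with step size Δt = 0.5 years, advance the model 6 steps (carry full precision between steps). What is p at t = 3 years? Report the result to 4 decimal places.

0.3826

Update rule: p ← p + [c·p·(1−p) − e·p]·Δt with Δt = 0.5.
t = 0.5: p = 0.50000 + (-0.03125) = 0.46875
t = 1: p = 0.46875 + (-0.02468) = 0.44407
t = 1.5: p = 0.44407 + (-0.01993) = 0.42414
t = 2: p = 0.42414 + (-0.01637) = 0.40776
t = 2.5: p = 0.40776 + (-0.01364) = 0.39413
t = 3: p = 0.39413 + (-0.01149) = 0.38264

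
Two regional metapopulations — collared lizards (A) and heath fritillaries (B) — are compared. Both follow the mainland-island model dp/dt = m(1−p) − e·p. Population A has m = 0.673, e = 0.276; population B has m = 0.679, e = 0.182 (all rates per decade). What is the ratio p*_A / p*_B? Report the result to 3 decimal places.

A: p*_A = m/(m+e) = 0.673/0.9490 = 0.7092.
B: p*_B = 0.679/0.8610 = 0.7886.
p*_A / p*_B = 0.7092/0.7886 = 0.8993.

0.899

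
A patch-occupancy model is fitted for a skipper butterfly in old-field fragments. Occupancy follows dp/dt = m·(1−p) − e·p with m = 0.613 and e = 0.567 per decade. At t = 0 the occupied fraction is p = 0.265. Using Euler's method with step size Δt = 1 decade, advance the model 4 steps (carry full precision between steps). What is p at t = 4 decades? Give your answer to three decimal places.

Update rule: p ← p + [m·(1−p) − e·p]·Δt with Δt = 1.
p: 0.26500 → 0.56530  (Δp = +0.30030)
p: 0.56530 → 0.51125  (Δp = -0.05405)
p: 0.51125 → 0.52098  (Δp = +0.00973)
p: 0.52098 → 0.51922  (Δp = -0.00175)

0.519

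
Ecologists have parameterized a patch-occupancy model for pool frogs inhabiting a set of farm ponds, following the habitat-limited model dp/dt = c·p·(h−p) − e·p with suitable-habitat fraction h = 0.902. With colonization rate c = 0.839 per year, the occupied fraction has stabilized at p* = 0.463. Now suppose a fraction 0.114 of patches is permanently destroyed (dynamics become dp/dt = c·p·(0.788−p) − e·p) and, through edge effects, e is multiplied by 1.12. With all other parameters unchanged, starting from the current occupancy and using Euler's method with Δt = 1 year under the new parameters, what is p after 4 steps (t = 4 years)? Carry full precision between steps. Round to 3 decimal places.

Balance c(h−p*) = e gives e = 0.839×(0.902 − 0.46300) = 0.36832.
Starting from p₀ = 0.46300; update p ← p + (dp/dt)·Δt with the new parameters.
t = 1: p = 0.46300 + (-0.06475) = 0.39825
t = 2: p = 0.39825 + (-0.03406) = 0.36419
t = 3: p = 0.36419 + (-0.02074) = 0.34345
t = 4: p = 0.34345 + (-0.01358) = 0.32987

0.330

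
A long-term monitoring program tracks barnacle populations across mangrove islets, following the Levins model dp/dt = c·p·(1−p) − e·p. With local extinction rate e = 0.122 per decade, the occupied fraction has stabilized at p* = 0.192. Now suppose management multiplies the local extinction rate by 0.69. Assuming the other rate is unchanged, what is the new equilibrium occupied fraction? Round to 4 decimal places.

0.4425

Balance c(1−p*) = e gives c = e/(1 − 0.19200) = 0.122/0.80800 = 0.15099.
New p* = 1 − e/c = 1 − 0.08418/0.15099 = 0.44248.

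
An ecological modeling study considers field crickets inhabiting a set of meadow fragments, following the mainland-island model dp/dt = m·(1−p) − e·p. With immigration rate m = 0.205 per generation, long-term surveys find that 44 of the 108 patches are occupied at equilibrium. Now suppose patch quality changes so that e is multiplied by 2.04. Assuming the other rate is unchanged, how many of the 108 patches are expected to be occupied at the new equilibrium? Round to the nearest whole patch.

Observed p* = 44/108 = 0.40741.
Balance m(1−p*) = e·p* gives e = m(1−p*)/p* = 0.205×0.59259/0.40741 = 0.29818.
New p* = m/(m+e) = 0.20500/(0.20500+0.60829) = 0.25206.
Expected occupied = 108 × 0.25206 = 27.22 ≈ 27.

27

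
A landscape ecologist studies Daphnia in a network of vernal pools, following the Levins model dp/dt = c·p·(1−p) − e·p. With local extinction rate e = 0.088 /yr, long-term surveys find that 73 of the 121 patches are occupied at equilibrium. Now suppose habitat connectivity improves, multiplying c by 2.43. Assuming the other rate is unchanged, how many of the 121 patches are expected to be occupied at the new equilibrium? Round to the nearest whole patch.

101

Observed p* = 73/121 = 0.60331.
Balance c(1−p*) = e gives c = e/(1 − 0.60331) = 0.088/0.39669 = 0.22184.
New p* = 1 − e/c = 1 − 0.08800/0.53907 = 0.83676.
Expected occupied = 121 × 0.83676 = 101.25 ≈ 101.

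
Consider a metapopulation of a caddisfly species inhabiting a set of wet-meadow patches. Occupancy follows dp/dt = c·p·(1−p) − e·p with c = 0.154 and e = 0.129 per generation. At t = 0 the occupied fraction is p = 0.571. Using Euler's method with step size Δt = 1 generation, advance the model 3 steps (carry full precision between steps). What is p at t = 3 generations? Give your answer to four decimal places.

Update rule: p ← p + [c·p·(1−p) − e·p]·Δt with Δt = 1.
p: 0.57100 → 0.53506  (Δp = -0.03594)
p: 0.53506 → 0.50435  (Δp = -0.03071)
p: 0.50435 → 0.47779  (Δp = -0.02656)

0.4778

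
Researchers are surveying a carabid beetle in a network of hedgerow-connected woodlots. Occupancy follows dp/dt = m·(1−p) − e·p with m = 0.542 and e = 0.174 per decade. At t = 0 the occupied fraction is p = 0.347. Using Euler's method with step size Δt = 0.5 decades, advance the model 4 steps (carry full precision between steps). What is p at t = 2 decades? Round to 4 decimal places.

Update rule: p ← p + [m·(1−p) − e·p]·Δt with Δt = 0.5.
step 1: Δp = +0.14677, p = 0.49377
step 2: Δp = +0.09423, p = 0.58800
step 3: Δp = +0.06049, p = 0.64850
step 4: Δp = +0.03884, p = 0.68734

0.6873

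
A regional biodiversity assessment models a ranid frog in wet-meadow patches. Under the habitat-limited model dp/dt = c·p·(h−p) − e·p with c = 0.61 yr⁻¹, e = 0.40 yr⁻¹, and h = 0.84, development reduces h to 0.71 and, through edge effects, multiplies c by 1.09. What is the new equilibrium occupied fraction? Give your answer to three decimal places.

Before: p* = h − e/c = 0.84 − 0.40/0.61 = 0.84 − 0.6557 = 0.1843.
After: c = 0.6649, e = 0.4, h = 0.71; p* = 0.71 − 0.4/0.6649 = 0.1084.

0.108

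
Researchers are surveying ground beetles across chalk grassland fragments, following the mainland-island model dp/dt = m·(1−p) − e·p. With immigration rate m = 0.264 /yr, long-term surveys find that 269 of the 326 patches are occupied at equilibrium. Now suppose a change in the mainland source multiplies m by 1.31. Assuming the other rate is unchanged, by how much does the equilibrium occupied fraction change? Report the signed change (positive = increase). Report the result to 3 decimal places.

Observed p* = 269/326 = 0.82515.
Balance m(1−p*) = e·p* gives e = m(1−p*)/p* = 0.264×0.17485/0.82515 = 0.05594.
New p* = m/(m+e) = 0.34584/(0.34584+0.05594) = 0.86077.
Δp* = 0.86077 − 0.82515 = +0.03562.

0.036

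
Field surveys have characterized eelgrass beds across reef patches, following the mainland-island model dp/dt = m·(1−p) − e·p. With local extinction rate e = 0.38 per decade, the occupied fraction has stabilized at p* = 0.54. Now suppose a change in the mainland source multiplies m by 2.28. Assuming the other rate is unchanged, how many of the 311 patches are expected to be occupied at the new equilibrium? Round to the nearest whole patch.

226

Balance m(1−p*) = e·p* gives m = e·p*/(1−p*) = 0.38×0.54000/0.46000 = 0.44609.
New p* = m/(m+e) = 1.01709/(1.01709+0.38000) = 0.72801.
Expected occupied = 311 × 0.72801 = 226.41 ≈ 226.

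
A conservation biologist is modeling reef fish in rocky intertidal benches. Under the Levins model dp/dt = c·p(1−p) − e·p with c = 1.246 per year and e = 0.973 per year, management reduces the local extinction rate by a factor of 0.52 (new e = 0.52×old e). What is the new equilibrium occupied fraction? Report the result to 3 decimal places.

0.594

Before: p* = 1 − 0.973/1.246 = 0.2191.
After the change, c = 1.246, e = 0.50596, so p* = 1 − 0.50596/1.246 = 0.5939.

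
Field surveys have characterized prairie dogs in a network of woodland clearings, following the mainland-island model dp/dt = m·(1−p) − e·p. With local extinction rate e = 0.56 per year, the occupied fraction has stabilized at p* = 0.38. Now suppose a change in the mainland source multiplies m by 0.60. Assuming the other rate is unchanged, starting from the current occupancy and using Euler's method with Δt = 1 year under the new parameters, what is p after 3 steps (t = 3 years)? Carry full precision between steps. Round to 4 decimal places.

Balance m(1−p*) = e·p* gives m = e·p*/(1−p*) = 0.56×0.38000/0.62000 = 0.34323.
Starting from p₀ = 0.38000; update p ← p + (dp/dt)·Δt with the new parameters.
p: 0.38000 → 0.29488  (Δp = -0.08512)
p: 0.29488 → 0.27496  (Δp = -0.01992)
p: 0.27496 → 0.27029  (Δp = -0.00466)

0.2703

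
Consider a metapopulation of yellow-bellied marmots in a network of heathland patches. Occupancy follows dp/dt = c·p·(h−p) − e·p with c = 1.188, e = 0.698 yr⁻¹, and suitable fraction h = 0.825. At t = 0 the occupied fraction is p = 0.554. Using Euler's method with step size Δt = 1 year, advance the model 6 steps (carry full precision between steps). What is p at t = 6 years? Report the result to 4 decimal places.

0.2505

Update rule: p ← p + [c·p·(h−p) − e·p]·Δt with Δt = 1.
  1  |  dp/dt·Δt = -0.208333  |  p_1 = 0.345667
  2  |  dp/dt·Δt = -0.044436  |  p_2 = 0.301231
  3  |  dp/dt·Δt = -0.022822  |  p_3 = 0.278409
  4  |  dp/dt·Δt = -0.013545  |  p_4 = 0.264864
  5  |  dp/dt·Δt = -0.008624  |  p_5 = 0.256241
  6  |  dp/dt·Δt = -0.005718  |  p_6 = 0.250523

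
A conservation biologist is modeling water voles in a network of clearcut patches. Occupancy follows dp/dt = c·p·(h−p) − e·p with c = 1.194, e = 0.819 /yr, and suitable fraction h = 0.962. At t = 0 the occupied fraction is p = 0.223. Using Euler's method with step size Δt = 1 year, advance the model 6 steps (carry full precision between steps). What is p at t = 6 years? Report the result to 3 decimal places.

0.270

Update rule: p ← p + [c·p·(h−p) − e·p]·Δt with Δt = 1.
  1  |  dp/dt·Δt = +0.014131  |  p_1 = 0.237131
  2  |  dp/dt·Δt = +0.011025  |  p_2 = 0.248156
  3  |  dp/dt·Δt = +0.008271  |  p_3 = 0.256427
  4  |  dp/dt·Δt = +0.006014  |  p_4 = 0.262441
  5  |  dp/dt·Δt = +0.004271  |  p_5 = 0.266712
  6  |  dp/dt·Δt = +0.002980  |  p_6 = 0.269692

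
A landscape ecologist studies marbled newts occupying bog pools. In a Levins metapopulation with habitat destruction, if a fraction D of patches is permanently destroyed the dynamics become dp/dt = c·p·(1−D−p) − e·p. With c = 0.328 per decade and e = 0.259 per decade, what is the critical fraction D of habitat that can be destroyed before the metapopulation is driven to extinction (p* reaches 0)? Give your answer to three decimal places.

The nontrivial equilibrium is p* = (1−D) − e/c; extinction occurs when this hits zero.
So D_crit = 1 − e/c = 1 − 0.259/0.328 = 1 − 0.7896 = 0.2104.
Note this equals the original equilibrium occupancy — the Levins extinction-debt result.

0.210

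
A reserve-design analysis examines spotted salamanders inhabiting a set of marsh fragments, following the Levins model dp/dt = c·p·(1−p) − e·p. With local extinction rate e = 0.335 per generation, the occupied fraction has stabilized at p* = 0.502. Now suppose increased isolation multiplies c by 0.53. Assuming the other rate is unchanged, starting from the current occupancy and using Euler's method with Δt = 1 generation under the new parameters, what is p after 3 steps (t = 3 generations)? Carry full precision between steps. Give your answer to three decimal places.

0.328

Balance c(1−p*) = e gives c = e/(1 − 0.50200) = 0.335/0.49800 = 0.67269.
Starting from p₀ = 0.50200; update p ← p + (dp/dt)·Δt with the new parameters.
step 1: Δp = -0.07904, p = 0.42296
step 2: Δp = -0.05468, p = 0.36828
step 3: Δp = -0.04043, p = 0.32785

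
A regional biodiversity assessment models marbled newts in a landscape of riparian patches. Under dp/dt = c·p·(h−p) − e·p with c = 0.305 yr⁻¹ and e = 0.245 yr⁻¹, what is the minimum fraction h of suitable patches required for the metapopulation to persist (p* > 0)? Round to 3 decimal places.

0.803

p* = h − e/c is positive only when h > e/c.
h_min = e/c = 0.245/0.305 = 0.8033.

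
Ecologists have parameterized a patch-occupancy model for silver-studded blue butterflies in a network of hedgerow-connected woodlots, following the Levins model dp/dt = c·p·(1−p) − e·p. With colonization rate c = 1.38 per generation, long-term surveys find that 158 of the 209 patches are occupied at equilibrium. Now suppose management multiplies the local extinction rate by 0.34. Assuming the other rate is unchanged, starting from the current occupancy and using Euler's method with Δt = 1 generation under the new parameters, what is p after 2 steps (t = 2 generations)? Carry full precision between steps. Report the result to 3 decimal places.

Observed p* = 158/209 = 0.75598.
Balance c(1−p*) = e gives e = 1.38×(1 − 0.75598) = 0.33675.
Starting from p₀ = 0.75598; update p ← p + (dp/dt)·Δt with the new parameters.
p: 0.75598 → 0.92400  (Δp = +0.16802)
p: 0.92400 → 0.91512  (Δp = -0.00888)

0.915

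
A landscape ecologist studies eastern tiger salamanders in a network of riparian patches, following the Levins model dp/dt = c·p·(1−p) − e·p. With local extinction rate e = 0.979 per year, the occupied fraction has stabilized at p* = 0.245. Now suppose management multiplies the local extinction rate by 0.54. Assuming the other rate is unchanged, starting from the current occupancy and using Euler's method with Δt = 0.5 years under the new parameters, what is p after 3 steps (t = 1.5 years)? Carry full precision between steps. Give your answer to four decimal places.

0.4115

Balance c(1−p*) = e gives c = e/(1 − 0.24500) = 0.979/0.75500 = 1.29669.
Starting from p₀ = 0.24500; update p ← p + (dp/dt)·Δt with the new parameters.
t = 0.5: p = 0.24500 + (+0.05517) = 0.30017
t = 1: p = 0.30017 + (+0.05685) = 0.35702
t = 1.5: p = 0.35702 + (+0.05446) = 0.41148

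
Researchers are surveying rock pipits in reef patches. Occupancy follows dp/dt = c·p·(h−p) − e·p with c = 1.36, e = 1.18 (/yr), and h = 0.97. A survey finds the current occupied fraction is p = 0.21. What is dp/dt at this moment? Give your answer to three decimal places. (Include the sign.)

Colonization term: c·p·(h−p) = 1.36×0.21×0.7600 = 0.21706.
Extinction term: e·p = 0.24780.
dp/dt = 0.21706 − 0.24780 = -0.03074.

-0.031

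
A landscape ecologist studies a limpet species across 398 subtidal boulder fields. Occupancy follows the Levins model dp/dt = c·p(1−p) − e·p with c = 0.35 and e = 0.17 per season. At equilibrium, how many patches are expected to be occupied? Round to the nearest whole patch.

205

p* = 1 − e/c = 1 − 0.17/0.35 = 0.5143.
Expected occupied patches = N × p* = 398 × 0.5143 = 204.69 ≈ 205.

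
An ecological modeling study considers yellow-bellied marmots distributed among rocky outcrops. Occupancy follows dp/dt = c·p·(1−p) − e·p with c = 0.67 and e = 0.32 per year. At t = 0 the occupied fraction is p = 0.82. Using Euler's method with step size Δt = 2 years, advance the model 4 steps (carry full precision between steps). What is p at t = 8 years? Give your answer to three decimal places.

0.521

Update rule: p ← p + [c·p·(1−p) − e·p]·Δt with Δt = 2.
p: 0.82000 → 0.49298  (Δp = -0.32702)
p: 0.49298 → 0.51241  (Δp = +0.01942)
p: 0.51241 → 0.51926  (Δp = +0.00685)
p: 0.51926 → 0.52144  (Δp = +0.00218)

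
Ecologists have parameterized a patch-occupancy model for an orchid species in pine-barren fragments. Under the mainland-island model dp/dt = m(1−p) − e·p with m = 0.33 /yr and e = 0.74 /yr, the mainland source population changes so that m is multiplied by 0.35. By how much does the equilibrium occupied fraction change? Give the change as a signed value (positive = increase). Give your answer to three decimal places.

Before: p* = 0.33/(0.33+0.74) = 0.3084.
After: m = 0.1155, e = 0.74; p* = 0.1155/0.8555 = 0.1350.
Δp* = 0.1350 − 0.3084 = -0.1734.

-0.173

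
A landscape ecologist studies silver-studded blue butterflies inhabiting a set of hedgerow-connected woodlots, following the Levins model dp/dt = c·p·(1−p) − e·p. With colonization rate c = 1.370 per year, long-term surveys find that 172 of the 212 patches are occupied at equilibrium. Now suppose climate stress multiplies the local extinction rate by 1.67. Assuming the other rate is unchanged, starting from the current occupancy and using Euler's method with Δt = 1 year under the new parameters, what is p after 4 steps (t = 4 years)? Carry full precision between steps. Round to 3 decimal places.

Observed p* = 172/212 = 0.81132.
Balance c(1−p*) = e gives e = 1.370×(1 − 0.81132) = 0.25849.
Starting from p₀ = 0.81132; update p ← p + (dp/dt)·Δt with the new parameters.
step 1: Δp = -0.14051, p = 0.67081
step 2: Δp = +0.01295, p = 0.68376
step 3: Δp = +0.00107, p = 0.68483
step 4: Δp = +0.00007, p = 0.68490

0.685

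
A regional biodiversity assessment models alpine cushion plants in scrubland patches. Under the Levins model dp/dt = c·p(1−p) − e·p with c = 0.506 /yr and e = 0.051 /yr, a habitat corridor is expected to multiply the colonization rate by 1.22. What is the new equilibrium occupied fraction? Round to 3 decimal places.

Before: p* = 1 − 0.051/0.506 = 0.8992.
After the change, c = 0.61732, e = 0.051, so p* = 1 − 0.051/0.61732 = 0.9174.

0.917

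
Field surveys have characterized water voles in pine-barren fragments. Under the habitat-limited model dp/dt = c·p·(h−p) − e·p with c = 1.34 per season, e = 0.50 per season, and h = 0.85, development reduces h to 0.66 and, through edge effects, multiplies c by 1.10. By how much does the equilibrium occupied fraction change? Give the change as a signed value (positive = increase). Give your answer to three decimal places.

Before: p* = h − e/c = 0.85 − 0.50/1.34 = 0.85 − 0.3731 = 0.4769.
After: c = 1.474, e = 0.5, h = 0.66; p* = 0.66 − 0.5/1.474 = 0.3208.
Δp* = 0.3208 − 0.4769 = -0.1561.

-0.156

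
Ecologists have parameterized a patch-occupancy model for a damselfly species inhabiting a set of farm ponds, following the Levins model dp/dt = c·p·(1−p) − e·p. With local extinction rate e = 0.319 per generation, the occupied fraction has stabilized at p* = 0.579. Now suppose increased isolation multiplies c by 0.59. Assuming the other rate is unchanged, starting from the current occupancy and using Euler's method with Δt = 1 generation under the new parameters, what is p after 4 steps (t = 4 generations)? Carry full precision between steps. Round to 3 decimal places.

Balance c(1−p*) = e gives c = e/(1 − 0.57900) = 0.319/0.42100 = 0.75772.
Starting from p₀ = 0.57900; update p ← p + (dp/dt)·Δt with the new parameters.
step 1: Δp = -0.07573, p = 0.50327
step 2: Δp = -0.04879, p = 0.45449
step 3: Δp = -0.03414, p = 0.42034
step 4: Δp = -0.02516, p = 0.39518

0.395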